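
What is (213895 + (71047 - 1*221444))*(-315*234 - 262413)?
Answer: -21343138254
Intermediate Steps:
(213895 + (71047 - 1*221444))*(-315*234 - 262413) = (213895 + (71047 - 221444))*(-73710 - 262413) = (213895 - 150397)*(-336123) = 63498*(-336123) = -21343138254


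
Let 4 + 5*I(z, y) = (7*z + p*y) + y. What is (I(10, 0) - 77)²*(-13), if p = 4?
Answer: -1322893/25 ≈ -52916.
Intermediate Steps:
I(z, y) = -⅘ + y + 7*z/5 (I(z, y) = -⅘ + ((7*z + 4*y) + y)/5 = -⅘ + ((4*y + 7*z) + y)/5 = -⅘ + (5*y + 7*z)/5 = -⅘ + (y + 7*z/5) = -⅘ + y + 7*z/5)
(I(10, 0) - 77)²*(-13) = ((-⅘ + 0 + (7/5)*10) - 77)²*(-13) = ((-⅘ + 0 + 14) - 77)²*(-13) = (66/5 - 77)²*(-13) = (-319/5)²*(-13) = (101761/25)*(-13) = -1322893/25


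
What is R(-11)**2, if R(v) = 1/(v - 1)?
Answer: 1/144 ≈ 0.0069444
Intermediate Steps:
R(v) = 1/(-1 + v)
R(-11)**2 = (1/(-1 - 11))**2 = (1/(-12))**2 = (-1/12)**2 = 1/144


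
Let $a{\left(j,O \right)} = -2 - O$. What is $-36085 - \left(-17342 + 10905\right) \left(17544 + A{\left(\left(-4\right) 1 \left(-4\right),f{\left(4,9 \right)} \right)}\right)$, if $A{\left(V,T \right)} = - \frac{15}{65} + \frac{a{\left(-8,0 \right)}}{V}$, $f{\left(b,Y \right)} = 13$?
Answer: $\frac{11740804703}{104} \approx 1.1289 \cdot 10^{8}$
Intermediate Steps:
$A{\left(V,T \right)} = - \frac{3}{13} - \frac{2}{V}$ ($A{\left(V,T \right)} = - \frac{15}{65} + \frac{-2 - 0}{V} = \left(-15\right) \frac{1}{65} + \frac{-2 + 0}{V} = - \frac{3}{13} - \frac{2}{V}$)
$-36085 - \left(-17342 + 10905\right) \left(17544 + A{\left(\left(-4\right) 1 \left(-4\right),f{\left(4,9 \right)} \right)}\right) = -36085 - \left(-17342 + 10905\right) \left(17544 - \left(\frac{3}{13} + \frac{2}{\left(-4\right) 1 \left(-4\right)}\right)\right) = -36085 - - 6437 \left(17544 - \left(\frac{3}{13} + \frac{2}{\left(-4\right) \left(-4\right)}\right)\right) = -36085 - - 6437 \left(17544 - \left(\frac{3}{13} + \frac{2}{16}\right)\right) = -36085 - - 6437 \left(17544 - \frac{37}{104}\right) = -36085 - \left(-6437\right) \frac{1824539}{104} = -36085 - - \frac{11744557543}{104} = -36085 + \frac{11744557543}{104} = \frac{11740804703}{104}$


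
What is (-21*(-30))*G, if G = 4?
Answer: 2520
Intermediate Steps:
(-21*(-30))*G = -21*(-30)*4 = 630*4 = 2520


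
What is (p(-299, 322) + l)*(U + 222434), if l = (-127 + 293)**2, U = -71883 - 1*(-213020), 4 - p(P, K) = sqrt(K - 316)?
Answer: 10020016760 - 363571*sqrt(6) ≈ 1.0019e+10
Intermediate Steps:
p(P, K) = 4 - sqrt(-316 + K) (p(P, K) = 4 - sqrt(K - 316) = 4 - sqrt(-316 + K))
U = 141137 (U = -71883 + 213020 = 141137)
l = 27556 (l = 166**2 = 27556)
(p(-299, 322) + l)*(U + 222434) = ((4 - sqrt(-316 + 322)) + 27556)*(141137 + 222434) = ((4 - sqrt(6)) + 27556)*363571 = (27560 - sqrt(6))*363571 = 10020016760 - 363571*sqrt(6)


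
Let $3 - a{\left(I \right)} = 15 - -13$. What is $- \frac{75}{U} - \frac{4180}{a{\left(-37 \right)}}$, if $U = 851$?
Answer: $\frac{711061}{4255} \approx 167.11$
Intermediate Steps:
$a{\left(I \right)} = -25$ ($a{\left(I \right)} = 3 - \left(15 - -13\right) = 3 - \left(15 + 13\right) = 3 - 28 = -25$)
$- \frac{75}{U} - \frac{4180}{a{\left(-37 \right)}} = - \frac{75}{851} - \frac{4180}{-25} = \left(-75\right) \frac{1}{851} - - \frac{836}{5} = - \frac{75}{851} + \frac{836}{5} = \frac{711061}{4255}$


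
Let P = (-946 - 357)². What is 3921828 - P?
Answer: 2224019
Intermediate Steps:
P = 1697809 (P = (-1303)² = 1697809)
3921828 - P = 3921828 - 1*1697809 = 3921828 - 1697809 = 2224019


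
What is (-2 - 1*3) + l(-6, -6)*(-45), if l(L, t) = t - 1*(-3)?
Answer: 130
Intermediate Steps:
l(L, t) = 3 + t (l(L, t) = t + 3 = 3 + t)
(-2 - 1*3) + l(-6, -6)*(-45) = (-2 - 1*3) + (3 - 6)*(-45) = (-2 - 3) - 3*(-45) = -5 + 135 = 130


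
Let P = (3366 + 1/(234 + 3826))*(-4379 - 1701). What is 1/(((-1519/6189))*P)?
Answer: 179481/901516115248 ≈ 1.9909e-7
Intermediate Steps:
P = -4154452144/203 (P = (3366 + 1/4060)*(-6080) = (13665961/4060)*(-6080) = -4154452144/203 ≈ -2.0465e+7)
1/(((-1519/6189))*P) = 1/(((-1519/6189))*(-4154452144/203)) = -203/4154452144/(-1519*1/6189) = -203/4154452144/(-1519/6189) = -6189/1519*(-203/4154452144) = 179481/901516115248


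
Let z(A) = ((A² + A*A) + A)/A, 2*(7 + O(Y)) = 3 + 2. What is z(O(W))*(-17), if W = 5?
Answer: 136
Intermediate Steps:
O(Y) = -9/2 (O(Y) = -7 + (3 + 2)/2 = -7 + (½)*5 = -7 + 5/2 = -9/2)
z(A) = (A + 2*A²)/A (z(A) = ((A² + A²) + A)/A = (2*A² + A)/A = (A + 2*A²)/A)
z(O(W))*(-17) = (1 + 2*(-9/2))*(-17) = (1 - 9)*(-17) = -8*(-17) = 136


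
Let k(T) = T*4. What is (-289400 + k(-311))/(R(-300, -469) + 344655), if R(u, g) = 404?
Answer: -290644/345059 ≈ -0.84230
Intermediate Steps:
k(T) = 4*T
(-289400 + k(-311))/(R(-300, -469) + 344655) = (-289400 + 4*(-311))/(404 + 344655) = (-289400 - 1244)/345059 = -290644*1/345059 = -290644/345059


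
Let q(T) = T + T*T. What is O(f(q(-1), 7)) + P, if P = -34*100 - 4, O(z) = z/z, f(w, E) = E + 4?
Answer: -3403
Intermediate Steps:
q(T) = T + T**2
f(w, E) = 4 + E
O(z) = 1
P = -3404 (P = -3400 - 4 = -3404)
O(f(q(-1), 7)) + P = 1 - 3404 = -3403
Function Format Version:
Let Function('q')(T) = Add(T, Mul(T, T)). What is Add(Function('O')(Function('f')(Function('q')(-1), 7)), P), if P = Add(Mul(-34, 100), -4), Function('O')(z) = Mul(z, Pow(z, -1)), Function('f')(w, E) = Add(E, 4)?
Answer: -3403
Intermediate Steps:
Function('q')(T) = Add(T, Pow(T, 2))
Function('f')(w, E) = Add(4, E)
Function('O')(z) = 1
P = -3404 (P = Add(-3400, -4) = -3404)
Add(Function('O')(Function('f')(Function('q')(-1), 7)), P) = Add(1, -3404) = -3403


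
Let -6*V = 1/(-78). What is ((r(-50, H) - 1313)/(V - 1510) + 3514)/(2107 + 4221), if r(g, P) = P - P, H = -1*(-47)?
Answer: 1241942245/2235932356 ≈ 0.55545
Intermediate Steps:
H = 47
r(g, P) = 0
V = 1/468 (V = -1/6/(-78) = -1/6*(-1/78) = 1/468 ≈ 0.0021368)
((r(-50, H) - 1313)/(V - 1510) + 3514)/(2107 + 4221) = ((0 - 1313)/(1/468 - 1510) + 3514)/(2107 + 4221) = (-1313/(-706679/468) + 3514)/6328 = (-1313*(-468/706679) + 3514)*(1/6328) = (614484/706679 + 3514)*(1/6328) = (2483884490/706679)*(1/6328) = 1241942245/2235932356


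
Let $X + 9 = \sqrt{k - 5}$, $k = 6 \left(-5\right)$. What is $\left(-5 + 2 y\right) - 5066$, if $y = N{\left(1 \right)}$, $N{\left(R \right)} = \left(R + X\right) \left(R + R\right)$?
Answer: $-5103 + 4 i \sqrt{35} \approx -5103.0 + 23.664 i$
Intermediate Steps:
$k = -30$
$X = -9 + i \sqrt{35}$ ($X = -9 + \sqrt{-30 - 5} = -9 + \sqrt{-35} = -9 + i \sqrt{35} \approx -9.0 + 5.9161 i$)
$N{\left(R \right)} = 2 R \left(-9 + R + i \sqrt{35}\right)$ ($N{\left(R \right)} = \left(R - \left(9 - i \sqrt{35}\right)\right) \left(R + R\right) = \left(-9 + R + i \sqrt{35}\right) 2 R = 2 R \left(-9 + R + i \sqrt{35}\right)$)
$y = -16 + 2 i \sqrt{35}$ ($y = 2 \cdot 1 \left(-9 + 1 + i \sqrt{35}\right) = 2 \cdot 1 \left(-8 + i \sqrt{35}\right) = -16 + 2 i \sqrt{35} \approx -16.0 + 11.832 i$)
$\left(-5 + 2 y\right) - 5066 = \left(-5 + 2 \left(-16 + 2 i \sqrt{35}\right)\right) - 5066 = \left(-5 - \left(32 - 4 i \sqrt{35}\right)\right) - 5066 = \left(-37 + 4 i \sqrt{35}\right) - 5066 = -5103 + 4 i \sqrt{35}$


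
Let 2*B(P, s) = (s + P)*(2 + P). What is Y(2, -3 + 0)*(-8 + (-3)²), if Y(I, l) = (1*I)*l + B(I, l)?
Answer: -8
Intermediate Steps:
B(P, s) = (2 + P)*(P + s)/2 (B(P, s) = ((s + P)*(2 + P))/2 = ((P + s)*(2 + P))/2 = ((2 + P)*(P + s))/2 = (2 + P)*(P + s)/2)
Y(I, l) = I + l + I²/2 + 3*I*l/2 (Y(I, l) = (1*I)*l + (I + l + I²/2 + I*l/2) = I*l + (I + l + I²/2 + I*l/2) = I + l + I²/2 + 3*I*l/2)
Y(2, -3 + 0)*(-8 + (-3)²) = (2 + (-3 + 0) + (½)*2² + (3/2)*2*(-3 + 0))*(-8 + (-3)²) = (2 - 3 + (½)*4 + (3/2)*2*(-3))*(-8 + 9) = (2 - 3 + 2 - 9)*1 = -8*1 = -8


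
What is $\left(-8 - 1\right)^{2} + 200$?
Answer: $281$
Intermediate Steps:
$\left(-8 - 1\right)^{2} + 200 = \left(-9\right)^{2} + 200 = 81 + 200 = 281$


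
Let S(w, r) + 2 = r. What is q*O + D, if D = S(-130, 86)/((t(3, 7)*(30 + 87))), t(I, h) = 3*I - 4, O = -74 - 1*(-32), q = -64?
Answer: 524188/195 ≈ 2688.1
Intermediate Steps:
O = -42 (O = -74 + 32 = -42)
S(w, r) = -2 + r
t(I, h) = -4 + 3*I
D = 28/195 (D = (-2 + 86)/(((-4 + 3*3)*(30 + 87))) = 84/(((-4 + 9)*117)) = 84/((5*117)) = 84/585 = 84*(1/585) = 28/195 ≈ 0.14359)
q*O + D = -64*(-42) + 28/195 = 2688 + 28/195 = 524188/195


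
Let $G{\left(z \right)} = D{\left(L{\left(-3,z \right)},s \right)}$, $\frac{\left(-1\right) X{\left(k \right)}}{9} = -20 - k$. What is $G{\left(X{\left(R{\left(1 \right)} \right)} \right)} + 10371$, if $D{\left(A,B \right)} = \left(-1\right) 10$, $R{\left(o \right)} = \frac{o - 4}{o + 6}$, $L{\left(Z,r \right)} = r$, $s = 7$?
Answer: $10361$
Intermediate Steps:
$R{\left(o \right)} = \frac{-4 + o}{6 + o}$
$X{\left(k \right)} = 180 + 9 k$ ($X{\left(k \right)} = - 9 \left(-20 - k\right) = 180 + 9 k$)
$D{\left(A,B \right)} = -10$
$G{\left(z \right)} = -10$
$G{\left(X{\left(R{\left(1 \right)} \right)} \right)} + 10371 = -10 + 10371 = 10361$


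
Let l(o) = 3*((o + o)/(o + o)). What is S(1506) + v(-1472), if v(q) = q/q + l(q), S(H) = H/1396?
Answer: 3545/698 ≈ 5.0788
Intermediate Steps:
l(o) = 3 (l(o) = 3*((2*o)/((2*o))) = 3*((2*o)*(1/(2*o))) = 3*1 = 3)
S(H) = H/1396 (S(H) = H*(1/1396) = H/1396)
v(q) = 4 (v(q) = q/q + 3 = 1 + 3 = 4)
S(1506) + v(-1472) = (1/1396)*1506 + 4 = 753/698 + 4 = 3545/698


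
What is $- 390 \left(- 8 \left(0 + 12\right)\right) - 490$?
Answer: $36950$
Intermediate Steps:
$- 390 \left(- 8 \left(0 + 12\right)\right) - 490 = - 390 \left(\left(-8\right) 12\right) - 490 = \left(-390\right) \left(-96\right) - 490 = 37440 - 490 = 36950$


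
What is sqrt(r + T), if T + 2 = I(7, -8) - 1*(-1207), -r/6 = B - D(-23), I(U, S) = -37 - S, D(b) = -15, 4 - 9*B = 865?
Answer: 2*sqrt(415) ≈ 40.743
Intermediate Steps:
B = -287/3 (B = 4/9 - 1/9*865 = 4/9 - 865/9 = -287/3 ≈ -95.667)
r = 484 (r = -6*(-287/3 - 1*(-15)) = -6*(-287/3 + 15) = -6*(-242/3) = 484)
T = 1176 (T = -2 + ((-37 - 1*(-8)) - 1*(-1207)) = -2 + ((-37 + 8) + 1207) = -2 + (-29 + 1207) = -2 + 1178 = 1176)
sqrt(r + T) = sqrt(484 + 1176) = sqrt(1660) = 2*sqrt(415)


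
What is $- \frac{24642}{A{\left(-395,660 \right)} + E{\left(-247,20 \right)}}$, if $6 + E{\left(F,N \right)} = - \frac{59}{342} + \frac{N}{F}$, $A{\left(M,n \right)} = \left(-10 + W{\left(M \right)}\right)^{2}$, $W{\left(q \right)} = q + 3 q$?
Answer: $- \frac{109558332}{11239904797} \approx -0.0097473$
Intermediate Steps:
$W{\left(q \right)} = 4 q$
$A{\left(M,n \right)} = \left(-10 + 4 M\right)^{2}$
$E{\left(F,N \right)} = - \frac{2111}{342} + \frac{N}{F}$ ($E{\left(F,N \right)} = -6 + \left(- \frac{59}{342} + \frac{N}{F}\right) = -6 + \left(\left(-59\right) \frac{1}{342} + \frac{N}{F}\right) = -6 - \left(\frac{59}{342} - \frac{N}{F}\right) = - \frac{2111}{342} + \frac{N}{F}$)
$- \frac{24642}{A{\left(-395,660 \right)} + E{\left(-247,20 \right)}} = - \frac{24642}{4 \left(-5 + 2 \left(-395\right)\right)^{2} - \left(\frac{2111}{342} - \frac{20}{-247}\right)} = - \frac{24642}{4 \left(-5 - 790\right)^{2} + \left(- \frac{2111}{342} + 20 \left(- \frac{1}{247}\right)\right)} = - \frac{24642}{4 \left(-795\right)^{2} - \frac{27803}{4446}} = - \frac{24642}{4 \cdot 632025 - \frac{27803}{4446}} = - \frac{24642}{2528100 - \frac{27803}{4446}} = - \frac{24642}{\frac{11239904797}{4446}} = \left(-24642\right) \frac{4446}{11239904797} = - \frac{109558332}{11239904797}$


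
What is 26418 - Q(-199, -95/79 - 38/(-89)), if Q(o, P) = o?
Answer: 26617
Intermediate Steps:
26418 - Q(-199, -95/79 - 38/(-89)) = 26418 - 1*(-199) = 26418 + 199 = 26617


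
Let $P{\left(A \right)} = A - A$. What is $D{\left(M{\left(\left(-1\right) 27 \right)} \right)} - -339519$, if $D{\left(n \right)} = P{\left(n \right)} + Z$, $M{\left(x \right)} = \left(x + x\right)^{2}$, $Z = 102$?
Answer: $339621$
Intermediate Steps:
$P{\left(A \right)} = 0$
$M{\left(x \right)} = 4 x^{2}$ ($M{\left(x \right)} = \left(2 x\right)^{2} = 4 x^{2}$)
$D{\left(n \right)} = 102$ ($D{\left(n \right)} = 0 + 102 = 102$)
$D{\left(M{\left(\left(-1\right) 27 \right)} \right)} - -339519 = 102 - -339519 = 102 + 339519 = 339621$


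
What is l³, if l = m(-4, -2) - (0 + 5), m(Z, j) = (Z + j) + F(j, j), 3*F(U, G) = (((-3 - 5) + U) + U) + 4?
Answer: -68921/27 ≈ -2552.6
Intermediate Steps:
F(U, G) = -4/3 + 2*U/3 (F(U, G) = ((((-3 - 5) + U) + U) + 4)/3 = (((-8 + U) + U) + 4)/3 = ((-8 + 2*U) + 4)/3 = (-4 + 2*U)/3 = -4/3 + 2*U/3)
m(Z, j) = -4/3 + Z + 5*j/3 (m(Z, j) = (Z + j) + (-4/3 + 2*j/3) = -4/3 + Z + 5*j/3)
l = -41/3 (l = (-4/3 - 4 + (5/3)*(-2)) - (0 + 5) = (-4/3 - 4 - 10/3) - 1*5 = -26/3 - 5 = -41/3 ≈ -13.667)
l³ = (-41/3)³ = -68921/27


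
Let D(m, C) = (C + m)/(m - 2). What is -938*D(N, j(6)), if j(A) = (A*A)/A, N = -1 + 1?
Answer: 2814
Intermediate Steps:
N = 0
j(A) = A (j(A) = A²/A = A)
D(m, C) = (C + m)/(-2 + m)
-938*D(N, j(6)) = -938*(6 + 0)/(-2 + 0) = -938*6/(-2) = -(-469)*6 = -938*(-3) = 2814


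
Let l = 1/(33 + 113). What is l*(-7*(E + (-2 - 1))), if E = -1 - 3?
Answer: 49/146 ≈ 0.33562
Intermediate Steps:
E = -4
l = 1/146 ≈ 0.0068493
l*(-7*(E + (-2 - 1))) = (-7*(-4 + (-2 - 1)))/146 = (-7*(-4 - 3))/146 = (-7*(-7))/146 = (1/146)*49 = 49/146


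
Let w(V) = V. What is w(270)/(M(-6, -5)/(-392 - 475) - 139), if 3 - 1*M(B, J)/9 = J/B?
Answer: -10404/5357 ≈ -1.9421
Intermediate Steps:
M(B, J) = 27 - 9*J/B
w(270)/(M(-6, -5)/(-392 - 475) - 139) = 270/((27 - 9*(-5)/(-6))/(-392 - 475) - 139) = 270/((27 - 9*(-5)*(-1/6))/(-867) - 139) = 270/((27 - 15/2)*(-1/867) - 139) = 270/((39/2)*(-1/867) - 139) = 270/(-13/578 - 139) = 270/(-80355/578) = 270*(-578/80355) = -10404/5357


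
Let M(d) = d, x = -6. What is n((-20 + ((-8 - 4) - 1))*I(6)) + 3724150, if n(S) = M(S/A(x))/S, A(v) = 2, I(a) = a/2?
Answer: 7448301/2 ≈ 3.7242e+6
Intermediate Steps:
I(a) = a/2 (I(a) = a*(1/2) = a/2)
n(S) = 1/2 (n(S) = (S/2)/S = 1/2)
n((-20 + ((-8 - 4) - 1))*I(6)) + 3724150 = 1/2 + 3724150 = 7448301/2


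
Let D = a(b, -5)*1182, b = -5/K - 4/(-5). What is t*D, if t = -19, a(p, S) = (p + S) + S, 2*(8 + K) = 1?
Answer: 958208/5 ≈ 1.9164e+5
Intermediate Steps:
K = -15/2 (K = -8 + (½)*1 = -8 + ½ = -15/2 ≈ -7.5000)
b = 22/15 (b = -5/(-15/2) - 4/(-5) = -5*(-2/15) - 4*(-⅕) = ⅔ + ⅘ = 22/15 ≈ 1.4667)
a(p, S) = p + 2*S (a(p, S) = (S + p) + S = p + 2*S)
D = -50432/5 (D = (22/15 + 2*(-5))*1182 = (22/15 - 10)*1182 = -128/15*1182 = -50432/5 ≈ -10086.)
t*D = -19*(-50432/5) = 958208/5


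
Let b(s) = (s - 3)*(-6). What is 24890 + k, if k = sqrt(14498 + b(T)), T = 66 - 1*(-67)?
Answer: 24890 + 19*sqrt(38) ≈ 25007.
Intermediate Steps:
T = 133 (T = 66 + 67 = 133)
b(s) = 18 - 6*s (b(s) = (-3 + s)*(-6) = 18 - 6*s)
k = 19*sqrt(38) (k = sqrt(14498 + (18 - 6*133)) = sqrt(14498 + (18 - 798)) = sqrt(14498 - 780) = sqrt(13718) = 19*sqrt(38) ≈ 117.12)
24890 + k = 24890 + 19*sqrt(38)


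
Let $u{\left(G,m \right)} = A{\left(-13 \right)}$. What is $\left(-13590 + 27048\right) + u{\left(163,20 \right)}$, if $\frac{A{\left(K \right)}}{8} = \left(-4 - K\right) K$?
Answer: $12522$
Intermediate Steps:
$A{\left(K \right)} = 8 K \left(-4 - K\right)$ ($A{\left(K \right)} = 8 \left(-4 - K\right) K = 8 K \left(-4 - K\right)$)
$u{\left(G,m \right)} = -936$ ($u{\left(G,m \right)} = \left(-8\right) \left(-13\right) \left(4 - 13\right) = \left(-8\right) \left(-13\right) \left(-9\right) = -936$)
$\left(-13590 + 27048\right) + u{\left(163,20 \right)} = \left(-13590 + 27048\right) - 936 = 13458 - 936 = 12522$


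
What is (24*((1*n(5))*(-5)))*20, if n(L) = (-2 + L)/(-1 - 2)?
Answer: 2400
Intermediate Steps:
n(L) = 2/3 - L/3 (n(L) = (-2 + L)/(-3) = (-2 + L)*(-1/3) = 2/3 - L/3)
(24*((1*n(5))*(-5)))*20 = (24*((1*(2/3 - 1/3*5))*(-5)))*20 = (24*((1*(2/3 - 5/3))*(-5)))*20 = (24*((1*(-1))*(-5)))*20 = (24*(-1*(-5)))*20 = (24*5)*20 = 120*20 = 2400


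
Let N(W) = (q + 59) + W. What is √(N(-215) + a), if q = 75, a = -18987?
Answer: 2*I*√4767 ≈ 138.09*I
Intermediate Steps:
N(W) = 134 + W (N(W) = (75 + 59) + W = 134 + W)
√(N(-215) + a) = √((134 - 215) - 18987) = √(-81 - 18987) = √(-19068) = 2*I*√4767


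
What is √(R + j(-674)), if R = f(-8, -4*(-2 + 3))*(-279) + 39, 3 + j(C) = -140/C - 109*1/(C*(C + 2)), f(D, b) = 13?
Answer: I*√11509823865729/56616 ≈ 59.923*I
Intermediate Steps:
j(C) = -3 - 140/C - 109/(C*(2 + C)) (j(C) = -3 + (-140/C - 109*1/(C*(C + 2))) = -3 + (-140/C - 109*1/(C*(2 + C))) = -3 + (-140/C - 109/(C*(2 + C))) = -3 - 140/C - 109/(C*(2 + C)))
R = -3588 (R = 13*(-279) + 39 = -3627 + 39 = -3588)
√(R + j(-674)) = √(-3588 + (-389 - 146*(-674) - 3*(-674)²)/((-674)*(2 - 674))) = √(-3588 - 1/674*(-389 + 98404 - 3*454276)/(-672)) = √(-3588 - 1/674*(-1/672)*(-389 + 98404 - 1362828)) = √(-3588 - 1/674*(-1/672)*(-1264813)) = √(-3588 - 1264813/452928) = √(-1626370477/452928) = I*√11509823865729/56616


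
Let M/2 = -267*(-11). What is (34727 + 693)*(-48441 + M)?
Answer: -1507723140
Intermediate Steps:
M = 5874 (M = 2*(-267*(-11)) = 2*2937 = 5874)
(34727 + 693)*(-48441 + M) = (34727 + 693)*(-48441 + 5874) = 35420*(-42567) = -1507723140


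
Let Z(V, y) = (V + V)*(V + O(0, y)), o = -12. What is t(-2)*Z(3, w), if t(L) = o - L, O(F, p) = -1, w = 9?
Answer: -120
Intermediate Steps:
t(L) = -12 - L
Z(V, y) = 2*V*(-1 + V) (Z(V, y) = (V + V)*(V - 1) = (2*V)*(-1 + V) = 2*V*(-1 + V))
t(-2)*Z(3, w) = (-12 - 1*(-2))*(2*3*(-1 + 3)) = (-12 + 2)*(2*3*2) = -10*12 = -120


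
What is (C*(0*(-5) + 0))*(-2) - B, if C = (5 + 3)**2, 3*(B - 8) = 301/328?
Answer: -8173/984 ≈ -8.3059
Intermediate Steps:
B = 8173/984 (B = 8 + (301/328)/3 = 8 + (301*(1/328))/3 = 8 + (1/3)*(301/328) = 8 + 301/984 = 8173/984 ≈ 8.3059)
C = 64 (C = 8**2 = 64)
(C*(0*(-5) + 0))*(-2) - B = (64*(0*(-5) + 0))*(-2) - 1*8173/984 = (64*(0 + 0))*(-2) - 8173/984 = (64*0)*(-2) - 8173/984 = 0*(-2) - 8173/984 = 0 - 8173/984 = -8173/984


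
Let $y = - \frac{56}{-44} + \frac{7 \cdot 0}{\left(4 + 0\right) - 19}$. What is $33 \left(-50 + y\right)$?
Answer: $-1608$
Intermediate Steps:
$y = \frac{14}{11}$ ($y = \left(-56\right) \left(- \frac{1}{44}\right) + \frac{0}{4 - 19} = \frac{14}{11} + \frac{0}{-15} = \frac{14}{11} + 0 \left(- \frac{1}{15}\right) = \frac{14}{11} + 0 = \frac{14}{11} \approx 1.2727$)
$33 \left(-50 + y\right) = 33 \left(-50 + \frac{14}{11}\right) = 33 \left(- \frac{536}{11}\right) = -1608$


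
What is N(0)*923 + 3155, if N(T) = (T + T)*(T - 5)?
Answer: 3155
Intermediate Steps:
N(T) = 2*T*(-5 + T) (N(T) = (2*T)*(-5 + T) = 2*T*(-5 + T))
N(0)*923 + 3155 = (2*0*(-5 + 0))*923 + 3155 = (2*0*(-5))*923 + 3155 = 0*923 + 3155 = 0 + 3155 = 3155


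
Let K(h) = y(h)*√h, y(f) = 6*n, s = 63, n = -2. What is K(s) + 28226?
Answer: 28226 - 36*√7 ≈ 28131.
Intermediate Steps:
y(f) = -12 (y(f) = 6*(-2) = -12)
K(h) = -12*√h
K(s) + 28226 = -36*√7 + 28226 = 28226 - 36*√7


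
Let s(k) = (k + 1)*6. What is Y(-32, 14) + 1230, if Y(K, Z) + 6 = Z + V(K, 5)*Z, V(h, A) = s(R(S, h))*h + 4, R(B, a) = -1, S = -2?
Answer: 1294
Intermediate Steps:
s(k) = 6 + 6*k (s(k) = (1 + k)*6 = 6 + 6*k)
V(h, A) = 4 (V(h, A) = (6 + 6*(-1))*h + 4 = (6 - 6)*h + 4 = 0*h + 4 = 0 + 4 = 4)
Y(K, Z) = -6 + 5*Z (Y(K, Z) = -6 + (Z + 4*Z) = -6 + 5*Z)
Y(-32, 14) + 1230 = (-6 + 5*14) + 1230 = (-6 + 70) + 1230 = 64 + 1230 = 1294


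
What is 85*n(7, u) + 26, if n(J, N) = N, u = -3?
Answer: -229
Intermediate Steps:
85*n(7, u) + 26 = 85*(-3) + 26 = -255 + 26 = -229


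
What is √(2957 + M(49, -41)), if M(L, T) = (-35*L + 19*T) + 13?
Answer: 2*√119 ≈ 21.817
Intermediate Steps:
M(L, T) = 13 - 35*L + 19*T
√(2957 + M(49, -41)) = √(2957 + (13 - 35*49 + 19*(-41))) = √(2957 + (13 - 1715 - 779)) = √(2957 - 2481) = √476 = 2*√119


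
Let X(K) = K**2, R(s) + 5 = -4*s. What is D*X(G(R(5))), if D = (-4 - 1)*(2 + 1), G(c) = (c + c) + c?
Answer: -84375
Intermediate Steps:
R(s) = -5 - 4*s
G(c) = 3*c (G(c) = 2*c + c = 3*c)
D = -15 (D = -5*3 = -15)
D*X(G(R(5))) = -15*9*(-5 - 4*5)**2 = -15*9*(-5 - 20)**2 = -15*(3*(-25))**2 = -15*(-75)**2 = -15*5625 = -84375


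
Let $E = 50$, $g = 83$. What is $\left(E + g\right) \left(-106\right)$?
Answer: $-14098$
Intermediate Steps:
$\left(E + g\right) \left(-106\right) = \left(50 + 83\right) \left(-106\right) = 133 \left(-106\right) = -14098$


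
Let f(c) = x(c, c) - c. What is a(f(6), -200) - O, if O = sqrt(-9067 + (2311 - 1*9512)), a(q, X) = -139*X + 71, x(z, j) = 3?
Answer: 27871 - 14*I*sqrt(83) ≈ 27871.0 - 127.55*I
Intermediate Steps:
f(c) = 3 - c
a(q, X) = 71 - 139*X
O = 14*I*sqrt(83) (O = sqrt(-9067 + (2311 - 9512)) = sqrt(-9067 - 7201) = sqrt(-16268) = 14*I*sqrt(83) ≈ 127.55*I)
a(f(6), -200) - O = (71 - 139*(-200)) - 14*I*sqrt(83) = (71 + 27800) - 14*I*sqrt(83) = 27871 - 14*I*sqrt(83)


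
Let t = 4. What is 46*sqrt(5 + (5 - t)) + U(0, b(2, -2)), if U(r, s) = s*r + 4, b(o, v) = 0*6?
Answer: 4 + 46*sqrt(6) ≈ 116.68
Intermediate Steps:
b(o, v) = 0
U(r, s) = 4 + r*s (U(r, s) = r*s + 4 = 4 + r*s)
46*sqrt(5 + (5 - t)) + U(0, b(2, -2)) = 46*sqrt(5 + (5 - 1*4)) + (4 + 0*0) = 46*sqrt(5 + (5 - 4)) + (4 + 0) = 46*sqrt(5 + 1) + 4 = 46*sqrt(6) + 4 = 4 + 46*sqrt(6)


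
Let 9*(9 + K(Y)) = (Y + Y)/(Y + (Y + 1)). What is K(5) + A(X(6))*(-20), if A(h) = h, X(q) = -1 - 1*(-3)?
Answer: -4841/99 ≈ -48.899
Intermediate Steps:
X(q) = 2 (X(q) = -1 + 3 = 2)
K(Y) = -9 + 2*Y/(9*(1 + 2*Y)) (K(Y) = -9 + ((Y + Y)/(Y + (Y + 1)))/9 = -9 + ((2*Y)/(Y + (1 + Y)))/9 = -9 + ((2*Y)/(1 + 2*Y))/9 = -9 + (2*Y/(1 + 2*Y))/9 = -9 + 2*Y/(9*(1 + 2*Y)))
K(5) + A(X(6))*(-20) = (-81 - 160*5)/(9*(1 + 2*5)) + 2*(-20) = (-81 - 800)/(9*(1 + 10)) - 40 = (⅑)*(-881)/11 - 40 = (⅑)*(1/11)*(-881) - 40 = -881/99 - 40 = -4841/99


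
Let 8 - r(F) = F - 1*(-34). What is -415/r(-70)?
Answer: -415/44 ≈ -9.4318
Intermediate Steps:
r(F) = -26 - F (r(F) = 8 - (F - 1*(-34)) = 8 - (F + 34) = 8 - (34 + F) = 8 + (-34 - F) = -26 - F)
-415/r(-70) = -415/(-26 - 1*(-70)) = -415/(-26 + 70) = -415/44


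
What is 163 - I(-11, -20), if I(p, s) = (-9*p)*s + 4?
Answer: 2139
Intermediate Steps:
I(p, s) = 4 - 9*p*s (I(p, s) = -9*p*s + 4 = 4 - 9*p*s)
163 - I(-11, -20) = 163 - (4 - 9*(-11)*(-20)) = 163 - (4 - 1980) = 163 - 1*(-1976) = 163 + 1976 = 2139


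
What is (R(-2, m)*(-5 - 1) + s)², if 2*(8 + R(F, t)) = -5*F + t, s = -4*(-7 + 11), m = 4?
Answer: 100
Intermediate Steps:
s = -16 (s = -4*4 = -16)
R(F, t) = -8 + t/2 - 5*F/2 (R(F, t) = -8 + (-5*F + t)/2 = -8 + (t - 5*F)/2 = -8 + (t/2 - 5*F/2) = -8 + t/2 - 5*F/2)
(R(-2, m)*(-5 - 1) + s)² = ((-8 + (½)*4 - 5/2*(-2))*(-5 - 1) - 16)² = ((-8 + 2 + 5)*(-6) - 16)² = (-1*(-6) - 16)² = (6 - 16)² = (-10)² = 100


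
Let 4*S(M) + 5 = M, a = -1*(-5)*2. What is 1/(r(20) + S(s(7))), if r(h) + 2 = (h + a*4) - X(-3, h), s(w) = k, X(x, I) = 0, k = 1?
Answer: 1/57 ≈ 0.017544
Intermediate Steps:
a = 10 (a = 5*2 = 10)
s(w) = 1
S(M) = -5/4 + M/4
r(h) = 38 + h (r(h) = -2 + ((h + 10*4) - 1*0) = -2 + ((h + 40) + 0) = -2 + ((40 + h) + 0) = -2 + (40 + h) = 38 + h)
1/(r(20) + S(s(7))) = 1/((38 + 20) + (-5/4 + (¼)*1)) = 1/(58 + (-5/4 + ¼)) = 1/(58 - 1) = 1/57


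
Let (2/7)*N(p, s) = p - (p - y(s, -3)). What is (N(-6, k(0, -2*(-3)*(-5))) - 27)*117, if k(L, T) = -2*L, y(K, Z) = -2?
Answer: -3978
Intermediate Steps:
N(p, s) = -7 (N(p, s) = 7*(p - (p - 1*(-2)))/2 = 7*(p - (p + 2))/2 = 7*(p - (2 + p))/2 = 7*(p + (-2 - p))/2 = (7/2)*(-2) = -7)
(N(-6, k(0, -2*(-3)*(-5))) - 27)*117 = (-7 - 27)*117 = -34*117 = -3978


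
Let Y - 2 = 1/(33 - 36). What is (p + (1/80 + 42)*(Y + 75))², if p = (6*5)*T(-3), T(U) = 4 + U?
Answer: 6087588529/576 ≈ 1.0569e+7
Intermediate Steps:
Y = 5/3 (Y = 2 + 1/(33 - 36) = 2 + 1/(-3) = 2 - ⅓ = 5/3 ≈ 1.6667)
p = 30 (p = (6*5)*(4 - 3) = 30*1 = 30)
(p + (1/80 + 42)*(Y + 75))² = (30 + (1/80 + 42)*(5/3 + 75))² = (30 + (1/80 + 42)*(230/3))² = (30 + (3361/80)*(230/3))² = (30 + 77303/24)² = (78023/24)² = 6087588529/576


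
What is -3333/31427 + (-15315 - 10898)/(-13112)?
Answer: 6447055/3405544 ≈ 1.8931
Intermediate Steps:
-3333/31427 + (-15315 - 10898)/(-13112) = -3333*1/31427 - 26213*(-1/13112) = -303/2857 + 2383/1192 = 6447055/3405544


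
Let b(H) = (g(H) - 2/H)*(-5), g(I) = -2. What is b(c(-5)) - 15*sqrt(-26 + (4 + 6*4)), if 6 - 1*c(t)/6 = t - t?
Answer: 185/18 - 15*sqrt(2) ≈ -10.935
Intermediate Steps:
c(t) = 36 (c(t) = 36 - 6*(t - t) = 36 - 6*0 = 36 + 0 = 36)
b(H) = 10 + 10/H (b(H) = (-2 - 2/H)*(-5) = 10 + 10/H)
b(c(-5)) - 15*sqrt(-26 + (4 + 6*4)) = (10 + 10/36) - 15*sqrt(-26 + (4 + 6*4)) = (10 + 10*(1/36)) - 15*sqrt(-26 + (4 + 24)) = (10 + 5/18) - 15*sqrt(-26 + 28) = 185/18 - 15*sqrt(2)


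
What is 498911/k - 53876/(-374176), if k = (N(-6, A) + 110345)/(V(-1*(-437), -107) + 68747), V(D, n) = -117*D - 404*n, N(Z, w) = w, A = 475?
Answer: 236641021512387/863878840 ≈ 2.7393e+5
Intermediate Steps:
V(D, n) = -404*n - 117*D
k = 18470/10141 (k = (475 + 110345)/((-404*(-107) - (-117)*(-437)) + 68747) = 110820/((43228 - 117*437) + 68747) = 110820/((43228 - 51129) + 68747) = 110820/(-7901 + 68747) = 110820/60846 = 110820*(1/60846) = 18470/10141 ≈ 1.8213)
498911/k - 53876/(-374176) = 498911/(18470/10141) - 53876/(-374176) = 498911*(10141/18470) - 53876*(-1/374176) = 5059456451/18470 + 13469/93544 = 236641021512387/863878840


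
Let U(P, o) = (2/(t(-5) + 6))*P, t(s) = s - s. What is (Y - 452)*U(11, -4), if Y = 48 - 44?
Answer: -4928/3 ≈ -1642.7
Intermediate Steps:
t(s) = 0
U(P, o) = P/3 (U(P, o) = (2/(0 + 6))*P = (2/6)*P = (2*(⅙))*P = P/3)
Y = 4
(Y - 452)*U(11, -4) = (4 - 452)*((⅓)*11) = -448*11/3 = -4928/3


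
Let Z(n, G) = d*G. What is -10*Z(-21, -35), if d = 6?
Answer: 2100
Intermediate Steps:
Z(n, G) = 6*G
-10*Z(-21, -35) = -60*(-35) = -10*(-210) = 2100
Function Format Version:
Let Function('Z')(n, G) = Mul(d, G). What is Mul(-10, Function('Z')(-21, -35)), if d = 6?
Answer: 2100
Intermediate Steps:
Function('Z')(n, G) = Mul(6, G)
Mul(-10, Function('Z')(-21, -35)) = Mul(-10, Mul(6, -35)) = Mul(-10, -210) = 2100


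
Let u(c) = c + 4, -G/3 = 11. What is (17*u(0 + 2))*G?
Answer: -3366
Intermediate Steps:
G = -33 (G = -3*11 = -33)
u(c) = 4 + c
(17*u(0 + 2))*G = (17*(4 + (0 + 2)))*(-33) = (17*(4 + 2))*(-33) = (17*6)*(-33) = 102*(-33) = -3366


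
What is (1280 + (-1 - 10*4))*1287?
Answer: 1594593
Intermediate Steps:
(1280 + (-1 - 10*4))*1287 = (1280 + (-1 - 40))*1287 = (1280 - 41)*1287 = 1239*1287 = 1594593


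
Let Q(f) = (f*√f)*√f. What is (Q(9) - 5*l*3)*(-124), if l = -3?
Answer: -15624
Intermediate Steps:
Q(f) = f² (Q(f) = f^(3/2)*√f = f²)
(Q(9) - 5*l*3)*(-124) = (9² - 5*(-3)*3)*(-124) = (81 + 15*3)*(-124) = (81 + 45)*(-124) = 126*(-124) = -15624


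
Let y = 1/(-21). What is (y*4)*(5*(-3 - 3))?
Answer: 40/7 ≈ 5.7143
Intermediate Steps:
y = -1/21 ≈ -0.047619
(y*4)*(5*(-3 - 3)) = (-1/21*4)*(5*(-3 - 3)) = -20*(-6)/21 = -4/21*(-30) = 40/7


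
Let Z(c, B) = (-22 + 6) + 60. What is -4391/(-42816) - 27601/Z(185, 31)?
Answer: -295392803/470976 ≈ -627.19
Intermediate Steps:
Z(c, B) = 44 (Z(c, B) = -16 + 60 = 44)
-4391/(-42816) - 27601/Z(185, 31) = -4391/(-42816) - 27601/44 = -4391*(-1/42816) - 27601*1/44 = 4391/42816 - 27601/44 = -295392803/470976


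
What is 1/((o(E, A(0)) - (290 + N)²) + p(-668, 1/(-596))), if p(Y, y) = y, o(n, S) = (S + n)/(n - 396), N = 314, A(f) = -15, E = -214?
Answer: -181780/66316184543 ≈ -2.7411e-6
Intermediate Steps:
o(n, S) = (S + n)/(-396 + n)
1/((o(E, A(0)) - (290 + N)²) + p(-668, 1/(-596))) = 1/(((-15 - 214)/(-396 - 214) - (290 + 314)²) + 1/(-596)) = 1/((-229/(-610) - 1*604²) + 1*(-1/596)) = 1/((-1/610*(-229) - 1*364816) - 1/596) = 1/((229/610 - 364816) - 1/596) = 1/(-222537531/610 - 1/596) = 1/(-66316184543/181780) = -181780/66316184543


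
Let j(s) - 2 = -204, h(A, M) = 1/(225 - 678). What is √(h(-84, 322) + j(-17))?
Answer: I*√41452671/453 ≈ 14.213*I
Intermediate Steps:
h(A, M) = -1/453 (h(A, M) = 1/(-453) = -1/453)
j(s) = -202 (j(s) = 2 - 204 = -202)
√(h(-84, 322) + j(-17)) = √(-1/453 - 202) = √(-91507/453) = I*√41452671/453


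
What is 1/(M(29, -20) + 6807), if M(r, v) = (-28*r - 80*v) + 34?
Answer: 1/7629 ≈ 0.00013108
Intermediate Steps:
M(r, v) = 34 - 80*v - 28*r (M(r, v) = (-80*v - 28*r) + 34 = 34 - 80*v - 28*r)
1/(M(29, -20) + 6807) = 1/((34 - 80*(-20) - 28*29) + 6807) = 1/((34 + 1600 - 812) + 6807) = 1/(822 + 6807) = 1/7629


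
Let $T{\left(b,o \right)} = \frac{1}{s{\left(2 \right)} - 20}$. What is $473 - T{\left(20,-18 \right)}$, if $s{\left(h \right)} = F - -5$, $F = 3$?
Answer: $\frac{5677}{12} \approx 473.08$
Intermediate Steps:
$s{\left(h \right)} = 8$ ($s{\left(h \right)} = 3 - -5 = 3 + 5 = 8$)
$T{\left(b,o \right)} = - \frac{1}{12}$ ($T{\left(b,o \right)} = \frac{1}{8 - 20} = \frac{1}{-12} = - \frac{1}{12}$)
$473 - T{\left(20,-18 \right)} = 473 - - \frac{1}{12} = 473 + \frac{1}{12} = \frac{5677}{12}$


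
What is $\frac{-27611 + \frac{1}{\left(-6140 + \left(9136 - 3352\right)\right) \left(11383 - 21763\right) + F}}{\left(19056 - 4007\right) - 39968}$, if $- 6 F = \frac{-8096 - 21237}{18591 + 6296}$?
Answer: $\frac{15235380626781901}{13749971020336067} \approx 1.108$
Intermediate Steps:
$F = \frac{29333}{149322}$ ($F = - \frac{\left(-8096 - 21237\right) \frac{1}{18591 + 6296}}{6} = - \frac{\left(-29333\right) \frac{1}{24887}}{6} = \left(- \frac{1}{6}\right) \left(- \frac{29333}{24887}\right) = \frac{29333}{149322} \approx 0.19644$)
$\frac{-27611 + \frac{1}{\left(-6140 + \left(9136 - 3352\right)\right) \left(11383 - 21763\right) + F}}{\left(19056 - 4007\right) - 39968} = \frac{-27611 + \frac{1}{\left(-6140 + \left(9136 - 3352\right)\right) \left(11383 - 21763\right) + \frac{29333}{149322}}}{\left(19056 - 4007\right) - 39968} = \frac{-27611 + \frac{1}{\left(-6140 + 5784\right) \left(-10380\right) + \frac{29333}{149322}}}{15049 - 39968} = \frac{-27611 + \frac{1}{\left(-356\right) \left(-10380\right) + \frac{29333}{149322}}}{-24919} = \left(-27611 + \frac{1}{3695280 + \frac{29333}{149322}}\right) \left(- \frac{1}{24919}\right) = \left(-27611 + \frac{1}{\frac{551786629493}{149322}}\right) \left(- \frac{1}{24919}\right) = \left(-27611 + \frac{149322}{551786629493}\right) \left(- \frac{1}{24919}\right) = \left(- \frac{15235380626781901}{551786629493}\right) \left(- \frac{1}{24919}\right) = \frac{15235380626781901}{13749971020336067}$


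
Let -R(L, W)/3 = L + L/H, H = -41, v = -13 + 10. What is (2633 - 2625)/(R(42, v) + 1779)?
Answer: 328/67899 ≈ 0.0048307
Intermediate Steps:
v = -3
R(L, W) = -120*L/41 (R(L, W) = -3*(L + L/(-41)) = -3*(L + L*(-1/41)) = -3*(L - L/41) = -120*L/41)
(2633 - 2625)/(R(42, v) + 1779) = (2633 - 2625)/(-120/41*42 + 1779) = 8/(-5040/41 + 1779) = 8/(67899/41) = 8*(41/67899) = 328/67899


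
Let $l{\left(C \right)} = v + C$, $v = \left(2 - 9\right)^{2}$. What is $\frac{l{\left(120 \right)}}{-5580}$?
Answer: $- \frac{169}{5580} \approx -0.030287$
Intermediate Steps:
$v = 49$ ($v = \left(2 - 9\right)^{2} = \left(-7\right)^{2} = 49$)
$l{\left(C \right)} = 49 + C$
$\frac{l{\left(120 \right)}}{-5580} = \frac{49 + 120}{-5580} = 169 \left(- \frac{1}{5580}\right) = - \frac{169}{5580}$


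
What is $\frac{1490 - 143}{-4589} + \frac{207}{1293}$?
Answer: $- \frac{263916}{1977859} \approx -0.13344$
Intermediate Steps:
$\frac{1490 - 143}{-4589} + \frac{207}{1293} = 1347 \left(- \frac{1}{4589}\right) + 207 \cdot \frac{1}{1293} = - \frac{1347}{4589} + \frac{69}{431} = - \frac{263916}{1977859}$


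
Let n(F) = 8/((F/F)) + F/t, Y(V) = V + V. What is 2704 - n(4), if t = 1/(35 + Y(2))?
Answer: 2540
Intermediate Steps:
Y(V) = 2*V
t = 1/39 (t = 1/(35 + 2*2) = 1/(35 + 4) = 1/39 ≈ 0.025641)
n(F) = 8 + 39*F (n(F) = 8/((F/F)) + F/(1/39) = 8/1 + F*39 = 8*1 + 39*F = 8 + 39*F)
2704 - n(4) = 2704 - (8 + 39*4) = 2704 - (8 + 156) = 2704 - 1*164 = 2704 - 164 = 2540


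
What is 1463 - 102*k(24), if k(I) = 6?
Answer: 851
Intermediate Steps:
1463 - 102*k(24) = 1463 - 102*6 = 1463 - 612 = 851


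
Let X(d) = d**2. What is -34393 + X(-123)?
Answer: -19264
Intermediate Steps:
-34393 + X(-123) = -34393 + (-123)**2 = -34393 + 15129 = -19264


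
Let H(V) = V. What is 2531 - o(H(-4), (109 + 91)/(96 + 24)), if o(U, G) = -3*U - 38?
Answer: 2557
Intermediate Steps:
o(U, G) = -38 - 3*U
2531 - o(H(-4), (109 + 91)/(96 + 24)) = 2531 - (-38 - 3*(-4)) = 2531 - (-38 + 12) = 2531 - 1*(-26) = 2531 + 26 = 2557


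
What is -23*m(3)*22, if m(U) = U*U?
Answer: -4554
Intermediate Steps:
m(U) = U²
-23*m(3)*22 = -23*3²*22 = -23*9*22 = -207*22 = -4554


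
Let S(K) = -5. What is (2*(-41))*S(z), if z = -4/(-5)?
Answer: 410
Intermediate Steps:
z = ⅘ (z = -4*(-⅕) = ⅘ ≈ 0.80000)
(2*(-41))*S(z) = (2*(-41))*(-5) = -82*(-5) = 410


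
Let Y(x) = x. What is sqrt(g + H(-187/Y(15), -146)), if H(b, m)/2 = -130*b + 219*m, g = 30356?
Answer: 2*I*sqrt(68289)/3 ≈ 174.21*I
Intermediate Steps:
H(b, m) = -260*b + 438*m (H(b, m) = 2*(-130*b + 219*m) = -260*b + 438*m)
sqrt(g + H(-187/Y(15), -146)) = sqrt(30356 + (-(-48620)/15 + 438*(-146))) = sqrt(30356 + (-(-48620)/15 - 63948)) = sqrt(30356 + (-260*(-187/15) - 63948)) = sqrt(30356 + (9724/3 - 63948)) = sqrt(30356 - 182120/3) = sqrt(-91052/3) = 2*I*sqrt(68289)/3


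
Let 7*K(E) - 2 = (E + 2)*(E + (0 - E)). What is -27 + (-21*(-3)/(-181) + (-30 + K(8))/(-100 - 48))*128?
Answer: -2149573/46879 ≈ -45.854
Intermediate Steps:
K(E) = 2/7 (K(E) = 2/7 + ((E + 2)*(E + (0 - E)))/7 = 2/7 + ((2 + E)*(E - E))/7 = 2/7 + ((2 + E)*0)/7 = 2/7 + (⅐)*0 = 2/7 + 0 = 2/7)
-27 + (-21*(-3)/(-181) + (-30 + K(8))/(-100 - 48))*128 = -27 + (-21*(-3)/(-181) + (-30 + 2/7)/(-100 - 48))*128 = -27 + (63*(-1/181) - 208/7/(-148))*128 = -27 + (-63/181 - 208/7*(-1/148))*128 = -27 + (-63/181 + 52/259)*128 = -27 - 6905/46879*128 = -27 - 883840/46879 = -2149573/46879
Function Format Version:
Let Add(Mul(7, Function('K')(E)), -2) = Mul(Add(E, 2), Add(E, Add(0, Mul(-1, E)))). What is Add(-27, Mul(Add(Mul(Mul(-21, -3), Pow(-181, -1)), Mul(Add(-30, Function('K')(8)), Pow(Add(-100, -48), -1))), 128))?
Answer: Rational(-2149573, 46879) ≈ -45.854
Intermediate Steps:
Function('K')(E) = Rational(2, 7) (Function('K')(E) = Add(Rational(2, 7), Mul(Rational(1, 7), Mul(Add(E, 2), Add(E, Add(0, Mul(-1, E)))))) = Add(Rational(2, 7), Mul(Rational(1, 7), Mul(Add(2, E), Add(E, Mul(-1, E))))) = Add(Rational(2, 7), Mul(Rational(1, 7), Mul(Add(2, E), 0))) = Add(Rational(2, 7), Mul(Rational(1, 7), 0)) = Add(Rational(2, 7), 0) = Rational(2, 7))
Add(-27, Mul(Add(Mul(Mul(-21, -3), Pow(-181, -1)), Mul(Add(-30, Function('K')(8)), Pow(Add(-100, -48), -1))), 128)) = Add(-27, Mul(Add(Mul(Mul(-21, -3), Pow(-181, -1)), Mul(Add(-30, Rational(2, 7)), Pow(Add(-100, -48), -1))), 128)) = Add(-27, Mul(Add(Mul(63, Rational(-1, 181)), Mul(Rational(-208, 7), Pow(-148, -1))), 128)) = Add(-27, Mul(Add(Rational(-63, 181), Mul(Rational(-208, 7), Rational(-1, 148))), 128)) = Add(-27, Mul(Add(Rational(-63, 181), Rational(52, 259)), 128)) = Add(-27, Mul(Rational(-6905, 46879), 128)) = Add(-27, Rational(-883840, 46879)) = Rational(-2149573, 46879)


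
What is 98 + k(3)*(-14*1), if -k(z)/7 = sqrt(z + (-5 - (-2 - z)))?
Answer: 98 + 98*sqrt(3) ≈ 267.74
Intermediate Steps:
k(z) = -7*sqrt(-3 + 2*z) (k(z) = -7*sqrt(z + (-5 - (-2 - z))) = -7*sqrt(z + (-5 + (2 + z))) = -7*sqrt(z + (-3 + z)) = -7*sqrt(-3 + 2*z))
98 + k(3)*(-14*1) = 98 + (-7*sqrt(-3 + 2*3))*(-14*1) = 98 - 7*sqrt(-3 + 6)*(-14) = 98 - 7*sqrt(3)*(-14) = 98 + 98*sqrt(3)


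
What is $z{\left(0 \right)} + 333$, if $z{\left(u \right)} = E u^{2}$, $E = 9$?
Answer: $333$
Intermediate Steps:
$z{\left(u \right)} = 9 u^{2}$
$z{\left(0 \right)} + 333 = 9 \cdot 0^{2} + 333 = 9 \cdot 0 + 333 = 0 + 333 = 333$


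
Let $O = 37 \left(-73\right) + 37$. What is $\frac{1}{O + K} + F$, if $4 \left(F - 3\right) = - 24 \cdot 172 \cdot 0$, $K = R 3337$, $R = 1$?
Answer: $\frac{2020}{673} \approx 3.0015$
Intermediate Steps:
$O = -2664$ ($O = -2701 + 37 = -2664$)
$K = 3337$ ($K = 1 \cdot 3337 = 3337$)
$F = 3$ ($F = 3 + \frac{\left(-24\right) 172 \cdot 0}{4} = 3 + \frac{\left(-24\right) 0}{4} = 3 + \frac{1}{4} \cdot 0 = 3 + 0 = 3$)
$\frac{1}{O + K} + F = \frac{1}{-2664 + 3337} + 3 = \frac{1}{673} + 3 = \frac{2020}{673}$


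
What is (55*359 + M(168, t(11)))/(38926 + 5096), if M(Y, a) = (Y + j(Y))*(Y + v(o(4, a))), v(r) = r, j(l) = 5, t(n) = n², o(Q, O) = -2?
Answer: 48463/44022 ≈ 1.1009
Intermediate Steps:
M(Y, a) = (-2 + Y)*(5 + Y) (M(Y, a) = (Y + 5)*(Y - 2) = (5 + Y)*(-2 + Y) = (-2 + Y)*(5 + Y))
(55*359 + M(168, t(11)))/(38926 + 5096) = (55*359 + (-10 + 168² + 3*168))/(38926 + 5096) = (19745 + (-10 + 28224 + 504))/44022 = (19745 + 28718)*(1/44022) = 48463*(1/44022) = 48463/44022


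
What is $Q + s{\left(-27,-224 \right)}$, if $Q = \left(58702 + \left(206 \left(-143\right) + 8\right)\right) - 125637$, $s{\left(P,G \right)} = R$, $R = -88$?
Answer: $-96473$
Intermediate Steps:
$s{\left(P,G \right)} = -88$
$Q = -96385$ ($Q = \left(58702 + \left(-29458 + 8\right)\right) - 125637 = \left(58702 - 29450\right) - 125637 = 29252 - 125637 = -96385$)
$Q + s{\left(-27,-224 \right)} = -96385 - 88 = -96473$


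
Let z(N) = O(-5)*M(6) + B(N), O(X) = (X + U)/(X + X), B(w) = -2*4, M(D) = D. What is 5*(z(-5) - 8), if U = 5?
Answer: -80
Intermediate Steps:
B(w) = -8
O(X) = (5 + X)/(2*X) (O(X) = (X + 5)/(X + X) = (5 + X)/((2*X)) = (5 + X)*(1/(2*X)) = (5 + X)/(2*X))
z(N) = -8 (z(N) = ((1/2)*(5 - 5)/(-5))*6 - 8 = ((1/2)*(-1/5)*0)*6 - 8 = 0*6 - 8 = 0 - 8 = -8)
5*(z(-5) - 8) = 5*(-8 - 8) = 5*(-16) = -80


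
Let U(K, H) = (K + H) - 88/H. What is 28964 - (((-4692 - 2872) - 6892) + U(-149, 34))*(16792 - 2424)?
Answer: 3560178756/17 ≈ 2.0942e+8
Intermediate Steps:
U(K, H) = H + K - 88/H (U(K, H) = (H + K) - 88/H = H + K - 88/H)
28964 - (((-4692 - 2872) - 6892) + U(-149, 34))*(16792 - 2424) = 28964 - (((-4692 - 2872) - 6892) + (34 - 149 - 88/34))*(16792 - 2424) = 28964 - ((-7564 - 6892) + (34 - 149 - 88*1/34))*14368 = 28964 - (-14456 + (34 - 149 - 44/17))*14368 = 28964 - (-14456 - 1999/17)*14368 = 28964 - (-247751)*14368/17 = 28964 - 1*(-3559686368/17) = 28964 + 3559686368/17 = 3560178756/17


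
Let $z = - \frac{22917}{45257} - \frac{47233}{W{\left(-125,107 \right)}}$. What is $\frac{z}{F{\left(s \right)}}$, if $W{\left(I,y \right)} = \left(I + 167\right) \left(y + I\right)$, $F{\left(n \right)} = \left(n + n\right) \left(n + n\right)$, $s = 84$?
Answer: $\frac{2120298629}{965664177408} \approx 0.0021957$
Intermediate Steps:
$F{\left(n \right)} = 4 n^{2}$ ($F{\left(n \right)} = 2 n 2 n = 4 n^{2}$)
$W{\left(I,y \right)} = \left(167 + I\right) \left(I + y\right)$
$z = \frac{2120298629}{34214292}$ ($z = - \frac{22917}{45257} - \frac{47233}{\left(-125\right)^{2} + 167 \left(-125\right) + 167 \cdot 107 - 13375} = \left(-22917\right) \frac{1}{45257} - \frac{47233}{15625 - 20875 + 17869 - 13375} = - \frac{22917}{45257} - \frac{47233}{-756} = - \frac{22917}{45257} - - \frac{47233}{756} = - \frac{22917}{45257} + \frac{47233}{756} = \frac{2120298629}{34214292} \approx 61.971$)
$\frac{z}{F{\left(s \right)}} = \frac{2120298629}{34214292 \cdot 4 \cdot 84^{2}} = \frac{2120298629}{34214292 \cdot 4 \cdot 7056} = \frac{2120298629}{34214292 \cdot 28224} = \frac{2120298629}{34214292} \cdot \frac{1}{28224} = \frac{2120298629}{965664177408}$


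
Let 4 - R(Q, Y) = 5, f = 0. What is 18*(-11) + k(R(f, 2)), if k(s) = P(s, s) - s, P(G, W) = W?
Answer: -198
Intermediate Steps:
R(Q, Y) = -1 (R(Q, Y) = 4 - 1*5 = 4 - 5 = -1)
k(s) = 0 (k(s) = s - s = 0)
18*(-11) + k(R(f, 2)) = 18*(-11) + 0 = -198 + 0 = -198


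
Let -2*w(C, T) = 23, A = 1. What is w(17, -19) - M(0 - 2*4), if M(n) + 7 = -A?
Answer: -7/2 ≈ -3.5000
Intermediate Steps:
M(n) = -8 (M(n) = -7 - 1*1 = -7 - 1 = -8)
w(C, T) = -23/2 (w(C, T) = -1/2*23 = -23/2)
w(17, -19) - M(0 - 2*4) = -23/2 - 1*(-8) = -23/2 + 8 = -7/2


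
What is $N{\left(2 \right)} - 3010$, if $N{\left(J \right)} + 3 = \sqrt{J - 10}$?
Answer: $-3013 + 2 i \sqrt{2} \approx -3013.0 + 2.8284 i$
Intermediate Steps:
$N{\left(J \right)} = -3 + \sqrt{-10 + J}$ ($N{\left(J \right)} = -3 + \sqrt{J - 10} = -3 + \sqrt{-10 + J}$)
$N{\left(2 \right)} - 3010 = \left(-3 + \sqrt{-10 + 2}\right) - 3010 = \left(-3 + \sqrt{-8}\right) - 3010 = \left(-3 + 2 i \sqrt{2}\right) - 3010 = -3013 + 2 i \sqrt{2}$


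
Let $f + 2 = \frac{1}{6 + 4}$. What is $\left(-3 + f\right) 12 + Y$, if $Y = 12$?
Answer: $- \frac{234}{5} \approx -46.8$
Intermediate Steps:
$f = - \frac{19}{10}$ ($f = -2 + \frac{1}{6 + 4} = -2 + \frac{1}{10} = - \frac{19}{10} \approx -1.9$)
$\left(-3 + f\right) 12 + Y = \left(-3 - \frac{19}{10}\right) 12 + 12 = \left(- \frac{49}{10}\right) 12 + 12 = - \frac{294}{5} + 12 = - \frac{234}{5}$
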